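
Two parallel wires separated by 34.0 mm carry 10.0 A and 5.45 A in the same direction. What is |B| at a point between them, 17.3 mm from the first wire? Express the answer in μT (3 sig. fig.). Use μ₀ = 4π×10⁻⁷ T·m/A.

Each long wire gives B = μ₀I/(2πd). Distances are d₁ = 0.0173 m and d₂ = 0.0167 m.
B₁ = 1.16×10⁻⁴ T, B₂ = 6.53×10⁻⁵ T.
Between parallel currents the two contributions point in opposite directions, so they subtract. B = |B₁ − B₂| = |1.16×10⁻⁴ − 6.53×10⁻⁵| = 5.03×10⁻⁵ T.

B ≈ 50.3 μT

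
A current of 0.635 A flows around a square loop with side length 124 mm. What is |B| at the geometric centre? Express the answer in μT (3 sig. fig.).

B ≈ 5.79 μT

Each side is a finite straight segment at perpendicular distance d = a/(2 tan(π/4)) = 0.062 m from the centre, with end-angles ±π/4.
One side contributes B₁ = (μ₀I/4πd)·2 sin(π/4) = 1.45×10⁻⁶ T.
All 4 sides add in the same direction: B = 4 × 1.45×10⁻⁶ = 5.79×10⁻⁶ T.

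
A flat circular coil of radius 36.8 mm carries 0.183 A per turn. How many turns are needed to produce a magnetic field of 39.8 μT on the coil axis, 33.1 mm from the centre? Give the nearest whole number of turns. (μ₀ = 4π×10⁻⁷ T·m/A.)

N = 31

For an N-turn coil, B = Nμ₀IR²/[2(R²+z²)^(3/2)]. A single turn gives B₁ = 1.28×10⁻⁶ T with R = 0.0368 m, z = 0.0331 m.
N = B/B₁ = 3.98×10⁻⁵ / 1.28×10⁻⁶ = 30.99.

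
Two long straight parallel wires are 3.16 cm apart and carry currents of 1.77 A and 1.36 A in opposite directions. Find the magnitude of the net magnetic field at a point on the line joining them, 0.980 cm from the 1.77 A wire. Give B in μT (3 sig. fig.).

Each long wire gives B = μ₀I/(2πd). Distances are d₁ = 0.0098 m and d₂ = 0.0218 m.
B₁ = 3.61×10⁻⁵ T, B₂ = 1.25×10⁻⁵ T.
Between antiparallel currents both contributions point the same way, so they add. B = B₁ + B₂ = 3.61×10⁻⁵ + 1.25×10⁻⁵ = 4.86×10⁻⁵ T.

B ≈ 48.6 μT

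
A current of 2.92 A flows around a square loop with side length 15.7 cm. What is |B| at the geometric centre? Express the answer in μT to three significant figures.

B ≈ 21.0 μT

Each side is a finite straight segment at perpendicular distance d = a/(2 tan(π/4)) = 0.0785 m from the centre, with end-angles ±π/4.
One side contributes B₁ = (μ₀I/4πd)·2 sin(π/4) = 5.26×10⁻⁶ T.
All 4 sides add in the same direction: B = 4 × 5.26×10⁻⁶ = 2.10×10⁻⁵ T.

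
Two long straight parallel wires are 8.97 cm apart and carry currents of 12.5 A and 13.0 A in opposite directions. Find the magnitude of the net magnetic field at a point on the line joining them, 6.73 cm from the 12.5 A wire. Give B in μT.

B ≈ 153 μT

Each long wire gives B = μ₀I/(2πd). Distances are d₁ = 0.0673 m and d₂ = 0.0224 m.
B₁ = 3.71×10⁻⁵ T, B₂ = 1.16×10⁻⁴ T.
Between antiparallel currents both contributions point the same way, so they add. B = B₁ + B₂ = 3.71×10⁻⁵ + 1.16×10⁻⁴ = 1.53×10⁻⁴ T.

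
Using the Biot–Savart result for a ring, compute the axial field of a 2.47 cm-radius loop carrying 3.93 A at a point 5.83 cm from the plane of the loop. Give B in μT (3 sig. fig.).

B ≈ 5.93 μT

On the axis of a circular loop, B = μ₀IR² / [2(R²+z²)^(3/2)].
R² + z² = (0.0247)² + (0.0583)² = 0.004009 m², and (R²+z²)^(3/2) = 2.54×10⁻⁴ m³.
B = (4π×10⁻⁷ × 3.93 × 0.0006101) / (2 × 2.54×10⁻⁴) = 5.93×10⁻⁶ T.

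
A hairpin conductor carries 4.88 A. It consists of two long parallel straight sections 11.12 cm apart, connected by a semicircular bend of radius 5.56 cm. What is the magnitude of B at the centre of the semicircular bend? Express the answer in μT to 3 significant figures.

B ≈ 45.1 μT

The semicircular arc contributes B_arc = μ₀I·π/(4πR) = μ₀I/(4R) = 2.76×10⁻⁵ T.
Each semi-infinite lead is at perpendicular distance R = 0.0556 m from the centre, with the perpendicular foot at its near end, so it contributes μ₀I/(4πR); both point the same way, together 1.76×10⁻⁵ T.
Arc and leads all point the same direction: B = 2.76×10⁻⁵ + 1.76×10⁻⁵ = 4.51×10⁻⁵ T.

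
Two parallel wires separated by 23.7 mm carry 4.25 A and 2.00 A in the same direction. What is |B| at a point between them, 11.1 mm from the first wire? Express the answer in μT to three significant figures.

B ≈ 44.8 μT

Each long wire gives B = μ₀I/(2πd). Distances are d₁ = 0.0111 m and d₂ = 0.0126 m.
B₁ = 7.66×10⁻⁵ T, B₂ = 3.17×10⁻⁵ T.
Between parallel currents the two contributions point in opposite directions, so they subtract. B = |B₁ − B₂| = |7.66×10⁻⁵ − 3.17×10⁻⁵| = 4.48×10⁻⁵ T.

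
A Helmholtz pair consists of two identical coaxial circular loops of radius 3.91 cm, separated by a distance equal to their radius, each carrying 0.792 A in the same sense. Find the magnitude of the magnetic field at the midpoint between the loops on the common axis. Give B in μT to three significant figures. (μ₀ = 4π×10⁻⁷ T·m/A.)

B ≈ 18.2 μT

Each loop contributes B = μ₀IR²/[2(R²+z²)^(3/2)] on the axis, with z measured from that loop.
Loop 1 (z = 0.01955 m): B₁ = 9.11×10⁻⁶ T. Loop 2 (z = 0.01955 m): B₂ = 9.11×10⁻⁶ T.
The fields add: B = B₁ + B₂ = 1.82×10⁻⁵ T.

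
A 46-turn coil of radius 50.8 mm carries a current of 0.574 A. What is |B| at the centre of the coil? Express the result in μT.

For an N-turn flat coil, B = Nμ₀I/(2R) with R = 0.0508 m.
B = 46 × 7.10×10⁻⁶ T = 3.27×10⁻⁴ T.

B ≈ 327 μT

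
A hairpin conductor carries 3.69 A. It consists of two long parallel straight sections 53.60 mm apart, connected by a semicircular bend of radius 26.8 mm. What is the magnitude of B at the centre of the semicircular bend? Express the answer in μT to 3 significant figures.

The semicircular arc contributes B_arc = μ₀I·π/(4πR) = μ₀I/(4R) = 4.33×10⁻⁵ T.
Each semi-infinite lead is at perpendicular distance R = 0.0268 m from the centre, with the perpendicular foot at its near end, so it contributes μ₀I/(4πR); both point the same way, together 2.75×10⁻⁵ T.
Arc and leads all point the same direction: B = 4.33×10⁻⁵ + 2.75×10⁻⁵ = 7.08×10⁻⁵ T.

B ≈ 70.8 μT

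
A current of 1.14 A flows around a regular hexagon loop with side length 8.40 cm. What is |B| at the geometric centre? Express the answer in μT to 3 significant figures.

Each side is a finite straight segment at perpendicular distance d = a/(2 tan(π/6)) = 0.07275 m from the centre, with end-angles ±π/6.
One side contributes B₁ = (μ₀I/4πd)·2 sin(π/6) = 1.57×10⁻⁶ T.
All 6 sides add in the same direction: B = 6 × 1.57×10⁻⁶ = 9.40×10⁻⁶ T.

B ≈ 9.40 μT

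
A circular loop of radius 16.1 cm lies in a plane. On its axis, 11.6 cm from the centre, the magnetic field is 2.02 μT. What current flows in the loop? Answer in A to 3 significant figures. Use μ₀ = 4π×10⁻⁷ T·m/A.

On the axis of a loop, B = μ₀IR²/[2(R²+z²)^(3/2)], so I = 2B(R²+z²)^(3/2)/(μ₀R²).
R² + z² = 0.02592 + 0.01346 = 0.03938 m²; raised to 3/2 gives 7.81×10⁻³ m³.
I = 2 × 2.02×10⁻⁶ × 7.81×10⁻³ / (1.26×10⁻⁶ × 0.02592) = 0.969 A.

I ≈ 0.969 A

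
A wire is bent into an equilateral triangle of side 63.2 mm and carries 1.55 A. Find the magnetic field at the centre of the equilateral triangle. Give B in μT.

Each side is a finite straight segment at perpendicular distance d = a/(2 tan(π/3)) = 0.01824 m from the centre, with end-angles ±π/3.
One side contributes B₁ = (μ₀I/4πd)·2 sin(π/3) = 1.47×10⁻⁵ T.
All 3 sides add in the same direction: B = 3 × 1.47×10⁻⁵ = 4.41×10⁻⁵ T.

B ≈ 44.1 μT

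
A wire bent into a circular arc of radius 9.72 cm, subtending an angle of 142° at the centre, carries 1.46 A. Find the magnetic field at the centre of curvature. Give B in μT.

The Biot–Savart field of a circular arc at its centre is B = μ₀Iφ/(4πR), with φ = 2.478 rad.
B = (4π×10⁻⁷ × 1.46 × 2.478) / (4π × 0.0972) = 3.72×10⁻⁶ T.

B ≈ 3.72 μT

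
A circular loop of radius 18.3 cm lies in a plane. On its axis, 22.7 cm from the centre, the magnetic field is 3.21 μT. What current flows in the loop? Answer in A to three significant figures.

I ≈ 3.78 A

On the axis of a loop, B = μ₀IR²/[2(R²+z²)^(3/2)], so I = 2B(R²+z²)^(3/2)/(μ₀R²).
R² + z² = 0.03349 + 0.05153 = 0.08502 m²; raised to 3/2 gives 2.48×10⁻² m³.
I = 2 × 3.21×10⁻⁶ × 2.48×10⁻² / (1.26×10⁻⁶ × 0.03349) = 3.78 A.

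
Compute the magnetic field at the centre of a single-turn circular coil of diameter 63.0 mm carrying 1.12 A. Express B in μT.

B ≈ 22.3 μT

At the centre of a circular loop the Biot–Savart law gives B = μ₀I/(2R) (so R = 0.0315 m).
B = (4π×10⁻⁷ × 1.12) / (2 × 0.0315) = 2.23×10⁻⁵ T.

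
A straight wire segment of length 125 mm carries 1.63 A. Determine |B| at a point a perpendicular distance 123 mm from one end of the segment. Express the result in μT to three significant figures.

B ≈ 0.945 μT

For a finite straight segment, B = (μ₀I/4πd)(sinθ₁ + sinθ₂), where θ₁, θ₂ are the angles from the perpendicular to each end.
The perpendicular foot is at one end, so the two end-offsets along the wire are 0 and L = 0.125 m.
sinθ₁ = 0/√(0²+0.123²) = 0.0000; sinθ₂ = 0.125/√(0.125²+0.123²) = 0.7128.
B = (4π×10⁻⁷ × 1.63) / (4π × 0.123) × (0.0000 + 0.7128) = 9.45×10⁻⁷ T.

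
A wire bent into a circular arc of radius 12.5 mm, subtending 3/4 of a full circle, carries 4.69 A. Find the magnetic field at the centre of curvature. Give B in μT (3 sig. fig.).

B ≈ 177 μT

The Biot–Savart field of a circular arc at its centre is B = μ₀Iφ/(4πR), with φ = 4.712 rad.
B = (4π×10⁻⁷ × 4.69 × 4.712) / (4π × 0.0125) = 1.77×10⁻⁴ T.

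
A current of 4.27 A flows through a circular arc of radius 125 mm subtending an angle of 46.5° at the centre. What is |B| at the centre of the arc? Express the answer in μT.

B ≈ 2.77 μT

The Biot–Savart field of a circular arc at its centre is B = μ₀Iφ/(4πR), with φ = 0.8116 rad.
B = (4π×10⁻⁷ × 4.27 × 0.8116) / (4π × 0.125) = 2.77×10⁻⁶ T.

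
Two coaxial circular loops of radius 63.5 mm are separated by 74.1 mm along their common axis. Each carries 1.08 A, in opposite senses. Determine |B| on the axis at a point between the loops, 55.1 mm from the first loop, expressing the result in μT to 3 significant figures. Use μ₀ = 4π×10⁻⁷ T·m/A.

Each loop contributes B = μ₀IR²/[2(R²+z²)^(3/2)] on the axis, with z measured from that loop.
Loop 1 (z = 0.0551 m): B₁ = 4.60×10⁻⁶ T. Loop 2 (z = 0.019 m): B₂ = 9.40×10⁻⁶ T.
The fields oppose: B = |B₁ − B₂| = 4.79×10⁻⁶ T.

B ≈ 4.79 μT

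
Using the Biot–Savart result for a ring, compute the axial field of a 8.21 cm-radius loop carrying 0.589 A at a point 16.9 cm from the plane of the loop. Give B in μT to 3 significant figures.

B ≈ 0.376 μT

On the axis of a circular loop, B = μ₀IR² / [2(R²+z²)^(3/2)].
R² + z² = (0.0821)² + (0.169)² = 0.0353 m², and (R²+z²)^(3/2) = 6.63×10⁻³ m³.
B = (4π×10⁻⁷ × 0.589 × 0.00674) / (2 × 6.63×10⁻³) = 3.76×10⁻⁷ T.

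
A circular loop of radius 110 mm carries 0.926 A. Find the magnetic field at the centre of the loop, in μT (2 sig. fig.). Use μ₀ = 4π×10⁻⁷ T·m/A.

At the centre of a circular loop the Biot–Savart law gives B = μ₀I/(2R).
B = (4π×10⁻⁷ × 0.926) / (2 × 0.11) = 5.29×10⁻⁶ T.

B ≈ 5.3 μT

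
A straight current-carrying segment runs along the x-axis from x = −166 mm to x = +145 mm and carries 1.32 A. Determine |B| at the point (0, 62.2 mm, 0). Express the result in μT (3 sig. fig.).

B ≈ 3.94 μT

For a finite straight segment, B = (μ₀I/4πd)(sinθ₁ + sinθ₂), where θ₁, θ₂ are the angles from the perpendicular to each end.
The perpendicular distance is d = 0.0622 m; the end-offsets along the wire are a = 0.166 m and b = 0.145 m.
sinθ₁ = 0.166/√(0.166²+0.0622²) = 0.9364; sinθ₂ = 0.145/√(0.145²+0.0622²) = 0.9190.
B = (4π×10⁻⁷ × 1.32) / (4π × 0.0622) × (0.9364 + 0.9190) = 3.94×10⁻⁶ T.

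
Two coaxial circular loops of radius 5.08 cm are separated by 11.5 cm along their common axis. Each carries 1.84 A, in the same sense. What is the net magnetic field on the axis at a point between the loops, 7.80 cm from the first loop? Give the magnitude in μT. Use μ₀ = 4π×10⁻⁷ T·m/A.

B ≈ 15.7 μT

Each loop contributes B = μ₀IR²/[2(R²+z²)^(3/2)] on the axis, with z measured from that loop.
Loop 1 (z = 0.078 m): B₁ = 3.70×10⁻⁶ T. Loop 2 (z = 0.037 m): B₂ = 1.20×10⁻⁵ T.
The fields add: B = B₁ + B₂ = 1.57×10⁻⁵ T.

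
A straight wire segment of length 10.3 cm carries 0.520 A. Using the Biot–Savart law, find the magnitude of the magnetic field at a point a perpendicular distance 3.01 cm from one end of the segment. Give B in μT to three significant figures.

B ≈ 1.66 μT

For a finite straight segment, B = (μ₀I/4πd)(sinθ₁ + sinθ₂), where θ₁, θ₂ are the angles from the perpendicular to each end.
The perpendicular foot is at one end, so the two end-offsets along the wire are 0 and L = 0.103 m.
sinθ₁ = 0/√(0²+0.0301²) = 0.0000; sinθ₂ = 0.103/√(0.103²+0.0301²) = 0.9599.
B = (4π×10⁻⁷ × 0.520) / (4π × 0.0301) × (0.0000 + 0.9599) = 1.66×10⁻⁶ T.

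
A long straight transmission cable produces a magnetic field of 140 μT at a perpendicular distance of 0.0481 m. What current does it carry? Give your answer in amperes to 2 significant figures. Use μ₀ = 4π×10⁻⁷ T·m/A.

For a long straight wire B = μ₀I/(2πd), so I = 2πdB/μ₀.
I = 2π × 0.0481 × 1.40×10⁻⁴ / (4π×10⁻⁷) = 33.7 A.

I ≈ 34 A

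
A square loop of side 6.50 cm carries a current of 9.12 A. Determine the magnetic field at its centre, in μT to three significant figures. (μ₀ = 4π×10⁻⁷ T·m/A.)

Each side is a finite straight segment at perpendicular distance d = a/(2 tan(π/4)) = 0.0325 m from the centre, with end-angles ±π/4.
One side contributes B₁ = (μ₀I/4πd)·2 sin(π/4) = 3.97×10⁻⁵ T.
All 4 sides add in the same direction: B = 4 × 3.97×10⁻⁵ = 1.59×10⁻⁴ T.

B ≈ 159 μT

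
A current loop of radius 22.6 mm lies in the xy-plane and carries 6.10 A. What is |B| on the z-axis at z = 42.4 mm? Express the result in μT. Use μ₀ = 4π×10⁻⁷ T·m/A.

B ≈ 17.6 μT

On the axis of a circular loop, B = μ₀IR² / [2(R²+z²)^(3/2)].
R² + z² = (0.0226)² + (0.0424)² = 0.002309 m², and (R²+z²)^(3/2) = 1.11×10⁻⁴ m³.
B = (4π×10⁻⁷ × 6.10 × 0.0005108) / (2 × 1.11×10⁻⁴) = 1.76×10⁻⁵ T.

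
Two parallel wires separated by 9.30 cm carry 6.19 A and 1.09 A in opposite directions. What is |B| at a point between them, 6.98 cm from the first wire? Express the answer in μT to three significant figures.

Each long wire gives B = μ₀I/(2πd). Distances are d₁ = 0.0698 m and d₂ = 0.0232 m.
B₁ = 1.77×10⁻⁵ T, B₂ = 9.40×10⁻⁶ T.
Between antiparallel currents both contributions point the same way, so they add. B = B₁ + B₂ = 1.77×10⁻⁵ + 9.40×10⁻⁶ = 2.71×10⁻⁵ T.

B ≈ 27.1 μT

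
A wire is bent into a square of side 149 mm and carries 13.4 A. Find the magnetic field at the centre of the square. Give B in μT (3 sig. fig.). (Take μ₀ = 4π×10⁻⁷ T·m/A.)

Each side is a finite straight segment at perpendicular distance d = a/(2 tan(π/4)) = 0.0745 m from the centre, with end-angles ±π/4.
One side contributes B₁ = (μ₀I/4πd)·2 sin(π/4) = 2.54×10⁻⁵ T.
All 4 sides add in the same direction: B = 4 × 2.54×10⁻⁵ = 1.02×10⁻⁴ T.

B ≈ 102 μT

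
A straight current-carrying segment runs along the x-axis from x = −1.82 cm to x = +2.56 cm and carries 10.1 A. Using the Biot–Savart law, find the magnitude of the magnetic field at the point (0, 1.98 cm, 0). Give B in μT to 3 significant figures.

For a finite straight segment, B = (μ₀I/4πd)(sinθ₁ + sinθ₂), where θ₁, θ₂ are the angles from the perpendicular to each end.
The perpendicular distance is d = 0.0198 m; the end-offsets along the wire are a = 0.0182 m and b = 0.0256 m.
sinθ₁ = 0.0182/√(0.0182²+0.0198²) = 0.6767; sinθ₂ = 0.0256/√(0.0256²+0.0198²) = 0.7910.
B = (4π×10⁻⁷ × 10.1) / (4π × 0.0198) × (0.6767 + 0.7910) = 7.49×10⁻⁵ T.

B ≈ 74.9 μT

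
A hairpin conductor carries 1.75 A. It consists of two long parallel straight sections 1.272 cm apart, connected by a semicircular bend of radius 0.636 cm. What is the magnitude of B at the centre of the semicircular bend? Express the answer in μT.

The semicircular arc contributes B_arc = μ₀I·π/(4πR) = μ₀I/(4R) = 8.64×10⁻⁵ T.
Each semi-infinite lead is at perpendicular distance R = 0.00636 m from the centre, with the perpendicular foot at its near end, so it contributes μ₀I/(4πR); both point the same way, together 5.50×10⁻⁵ T.
Arc and leads all point the same direction: B = 8.64×10⁻⁵ + 5.50×10⁻⁵ = 1.41×10⁻⁴ T.

B ≈ 141 μT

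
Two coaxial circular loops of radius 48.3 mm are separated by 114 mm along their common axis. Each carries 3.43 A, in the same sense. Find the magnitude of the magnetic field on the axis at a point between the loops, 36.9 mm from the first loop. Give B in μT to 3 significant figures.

B ≈ 29.1 μT

Each loop contributes B = μ₀IR²/[2(R²+z²)^(3/2)] on the axis, with z measured from that loop.
Loop 1 (z = 0.0369 m): B₁ = 2.24×10⁻⁵ T. Loop 2 (z = 0.0771 m): B₂ = 6.68×10⁻⁶ T.
The fields add: B = B₁ + B₂ = 2.91×10⁻⁵ T.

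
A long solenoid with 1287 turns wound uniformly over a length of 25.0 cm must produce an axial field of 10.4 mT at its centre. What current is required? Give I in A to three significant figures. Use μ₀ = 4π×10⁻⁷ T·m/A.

I ≈ 1.61 A

Inside a long solenoid B = μ₀nI with n = 5148 m⁻¹, so I = B/(μ₀n).
I = 1.04×10⁻² / (4π×10⁻⁷ × 5148) = 1.61 A.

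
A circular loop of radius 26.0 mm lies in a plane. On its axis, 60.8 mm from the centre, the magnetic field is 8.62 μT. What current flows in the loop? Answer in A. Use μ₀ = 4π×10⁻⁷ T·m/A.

I ≈ 5.87 A

On the axis of a loop, B = μ₀IR²/[2(R²+z²)^(3/2)], so I = 2B(R²+z²)^(3/2)/(μ₀R²).
R² + z² = 0.000676 + 0.003697 = 0.004373 m²; raised to 3/2 gives 2.89×10⁻⁴ m³.
I = 2 × 8.62×10⁻⁶ × 2.89×10⁻⁴ / (1.26×10⁻⁶ × 0.000676) = 5.87 A.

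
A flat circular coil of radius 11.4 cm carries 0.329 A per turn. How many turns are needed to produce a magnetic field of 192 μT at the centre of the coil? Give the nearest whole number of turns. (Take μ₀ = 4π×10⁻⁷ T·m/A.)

For an N-turn coil, B = Nμ₀I/(2R). A single turn gives B₁ = 1.81×10⁻⁶ T with R = 0.114 m.
N = B/B₁ = 1.92×10⁻⁴ / 1.81×10⁻⁶ = 105.88.

N = 106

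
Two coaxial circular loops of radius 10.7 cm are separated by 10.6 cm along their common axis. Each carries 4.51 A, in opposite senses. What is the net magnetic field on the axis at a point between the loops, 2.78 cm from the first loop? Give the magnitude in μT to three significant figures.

Each loop contributes B = μ₀IR²/[2(R²+z²)^(3/2)] on the axis, with z measured from that loop.
Loop 1 (z = 0.0278 m): B₁ = 2.40×10⁻⁵ T. Loop 2 (z = 0.0782 m): B₂ = 1.39×10⁻⁵ T.
The fields oppose: B = |B₁ − B₂| = 1.01×10⁻⁵ T.

B ≈ 10.1 μT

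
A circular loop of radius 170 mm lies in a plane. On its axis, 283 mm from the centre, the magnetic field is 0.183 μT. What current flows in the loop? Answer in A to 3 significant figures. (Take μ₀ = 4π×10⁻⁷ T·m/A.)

I ≈ 0.363 A

On the axis of a loop, B = μ₀IR²/[2(R²+z²)^(3/2)], so I = 2B(R²+z²)^(3/2)/(μ₀R²).
R² + z² = 0.0289 + 0.08009 = 0.109 m²; raised to 3/2 gives 3.60×10⁻² m³.
I = 2 × 1.83×10⁻⁷ × 3.60×10⁻² / (1.26×10⁻⁶ × 0.0289) = 0.363 A.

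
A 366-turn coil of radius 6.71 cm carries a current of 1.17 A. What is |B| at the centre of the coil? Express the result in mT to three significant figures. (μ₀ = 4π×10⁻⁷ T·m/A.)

B ≈ 4.01 mT

For an N-turn flat coil, B = Nμ₀I/(2R) with R = 0.0671 m.
B = 366 × 1.10×10⁻⁵ T = 4.01×10⁻³ T.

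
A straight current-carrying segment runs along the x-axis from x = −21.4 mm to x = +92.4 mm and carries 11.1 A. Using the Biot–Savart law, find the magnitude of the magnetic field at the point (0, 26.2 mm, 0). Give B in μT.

For a finite straight segment, B = (μ₀I/4πd)(sinθ₁ + sinθ₂), where θ₁, θ₂ are the angles from the perpendicular to each end.
The perpendicular distance is d = 0.0262 m; the end-offsets along the wire are a = 0.0214 m and b = 0.0924 m.
sinθ₁ = 0.0214/√(0.0214²+0.0262²) = 0.6326; sinθ₂ = 0.0924/√(0.0924²+0.0262²) = 0.9621.
B = (4π×10⁻⁷ × 11.1) / (4π × 0.0262) × (0.6326 + 0.9621) = 6.76×10⁻⁵ T.

B ≈ 67.6 μT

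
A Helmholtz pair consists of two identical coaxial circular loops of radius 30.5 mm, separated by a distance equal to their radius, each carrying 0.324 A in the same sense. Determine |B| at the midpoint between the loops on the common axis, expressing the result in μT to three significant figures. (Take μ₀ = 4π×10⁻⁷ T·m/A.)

B ≈ 9.55 μT

Each loop contributes B = μ₀IR²/[2(R²+z²)^(3/2)] on the axis, with z measured from that loop.
Loop 1 (z = 0.01525 m): B₁ = 4.78×10⁻⁶ T. Loop 2 (z = 0.01525 m): B₂ = 4.78×10⁻⁶ T.
The fields add: B = B₁ + B₂ = 9.55×10⁻⁶ T.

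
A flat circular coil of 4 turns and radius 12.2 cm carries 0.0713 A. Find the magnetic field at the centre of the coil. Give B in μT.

B ≈ 1.47 μT

For an N-turn flat coil, B = Nμ₀I/(2R) with R = 0.122 m.
B = 4 × 3.67×10⁻⁷ T = 1.47×10⁻⁶ T.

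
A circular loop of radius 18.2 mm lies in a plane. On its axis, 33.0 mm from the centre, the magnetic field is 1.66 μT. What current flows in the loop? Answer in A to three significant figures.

I ≈ 0.427 A

On the axis of a loop, B = μ₀IR²/[2(R²+z²)^(3/2)], so I = 2B(R²+z²)^(3/2)/(μ₀R²).
R² + z² = 0.0003312 + 0.001089 = 0.00142 m²; raised to 3/2 gives 5.35×10⁻⁵ m³.
I = 2 × 1.66×10⁻⁶ × 5.35×10⁻⁵ / (1.26×10⁻⁶ × 0.0003312) = 0.427 A.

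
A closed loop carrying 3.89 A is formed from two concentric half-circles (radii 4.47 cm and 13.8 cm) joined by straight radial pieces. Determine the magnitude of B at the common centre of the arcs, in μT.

B ≈ 18.5 μT

The radial connectors point toward the centre, so dl × r̂ = 0 and they contribute nothing.
Each semicircle gives μ₀I/(4R): inner arc 2.73×10⁻⁵ T, outer arc 8.86×10⁻⁶ T.
The two arcs carry current in opposite angular senses, so their fields oppose: B = |2.73×10⁻⁵ − 8.86×10⁻⁶| = 1.85×10⁻⁵ T.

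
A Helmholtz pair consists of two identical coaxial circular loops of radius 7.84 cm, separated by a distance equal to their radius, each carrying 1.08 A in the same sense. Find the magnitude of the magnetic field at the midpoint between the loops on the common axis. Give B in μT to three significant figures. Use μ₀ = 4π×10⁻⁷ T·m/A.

B ≈ 12.4 μT

Each loop contributes B = μ₀IR²/[2(R²+z²)^(3/2)] on the axis, with z measured from that loop.
Loop 1 (z = 0.0392 m): B₁ = 6.19×10⁻⁶ T. Loop 2 (z = 0.0392 m): B₂ = 6.19×10⁻⁶ T.
The fields add: B = B₁ + B₂ = 1.24×10⁻⁵ T.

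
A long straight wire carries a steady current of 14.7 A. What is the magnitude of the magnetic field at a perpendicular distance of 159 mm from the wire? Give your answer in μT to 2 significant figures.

B ≈ 18 μT

For an infinitely long straight wire, B = μ₀I/(2πd).
B = (4π×10⁻⁷ × 14.7) / (2π × 0.159) = 1.85×10⁻⁵ T.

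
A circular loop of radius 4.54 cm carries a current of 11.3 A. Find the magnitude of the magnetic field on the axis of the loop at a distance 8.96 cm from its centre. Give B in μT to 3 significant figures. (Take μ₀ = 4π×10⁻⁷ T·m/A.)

B ≈ 14.4 μT

On the axis of a circular loop, B = μ₀IR² / [2(R²+z²)^(3/2)].
R² + z² = (0.0454)² + (0.0896)² = 0.01009 m², and (R²+z²)^(3/2) = 1.01×10⁻³ m³.
B = (4π×10⁻⁷ × 11.3 × 0.002061) / (2 × 1.01×10⁻³) = 1.44×10⁻⁵ T.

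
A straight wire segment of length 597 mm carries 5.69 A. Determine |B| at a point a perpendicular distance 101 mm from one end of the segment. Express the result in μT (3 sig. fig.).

For a finite straight segment, B = (μ₀I/4πd)(sinθ₁ + sinθ₂), where θ₁, θ₂ are the angles from the perpendicular to each end.
The perpendicular foot is at one end, so the two end-offsets along the wire are 0 and L = 0.597 m.
sinθ₁ = 0/√(0²+0.101²) = 0.0000; sinθ₂ = 0.597/√(0.597²+0.101²) = 0.9860.
B = (4π×10⁻⁷ × 5.69) / (4π × 0.101) × (0.0000 + 0.9860) = 5.55×10⁻⁶ T.

B ≈ 5.55 μT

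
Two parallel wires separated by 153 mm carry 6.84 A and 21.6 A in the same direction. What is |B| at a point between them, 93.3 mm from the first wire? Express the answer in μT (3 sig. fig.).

B ≈ 57.7 μT

Each long wire gives B = μ₀I/(2πd). Distances are d₁ = 0.0933 m and d₂ = 0.0597 m.
B₁ = 1.47×10⁻⁵ T, B₂ = 7.24×10⁻⁵ T.
Between parallel currents the two contributions point in opposite directions, so they subtract. B = |B₁ − B₂| = |1.47×10⁻⁵ − 7.24×10⁻⁵| = 5.77×10⁻⁵ T.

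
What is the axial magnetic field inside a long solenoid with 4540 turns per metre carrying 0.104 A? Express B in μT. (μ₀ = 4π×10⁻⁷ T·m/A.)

Inside a long solenoid, B = μ₀nI with n = 4540 turns/m.
B = 4π×10⁻⁷ × 4540 × 0.104 = 5.93×10⁻⁴ T.

B ≈ 593 μT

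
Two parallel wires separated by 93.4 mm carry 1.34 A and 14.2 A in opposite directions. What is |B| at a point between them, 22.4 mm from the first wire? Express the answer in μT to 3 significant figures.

Each long wire gives B = μ₀I/(2πd). Distances are d₁ = 0.0224 m and d₂ = 0.071 m.
B₁ = 1.20×10⁻⁵ T, B₂ = 4.00×10⁻⁵ T.
Between antiparallel currents both contributions point the same way, so they add. B = B₁ + B₂ = 1.20×10⁻⁵ + 4.00×10⁻⁵ = 5.20×10⁻⁵ T.

B ≈ 52.0 μT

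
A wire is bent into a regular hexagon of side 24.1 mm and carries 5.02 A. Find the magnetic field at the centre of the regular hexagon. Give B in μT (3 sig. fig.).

B ≈ 144 μT

Each side is a finite straight segment at perpendicular distance d = a/(2 tan(π/6)) = 0.02087 m from the centre, with end-angles ±π/6.
One side contributes B₁ = (μ₀I/4πd)·2 sin(π/6) = 2.41×10⁻⁵ T.
All 6 sides add in the same direction: B = 6 × 2.41×10⁻⁵ = 1.44×10⁻⁴ T.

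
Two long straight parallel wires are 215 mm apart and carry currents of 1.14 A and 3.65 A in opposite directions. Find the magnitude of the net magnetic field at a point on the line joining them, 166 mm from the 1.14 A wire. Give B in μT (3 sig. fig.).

Each long wire gives B = μ₀I/(2πd). Distances are d₁ = 0.166 m and d₂ = 0.049 m.
B₁ = 1.37×10⁻⁶ T, B₂ = 1.49×10⁻⁵ T.
Between antiparallel currents both contributions point the same way, so they add. B = B₁ + B₂ = 1.37×10⁻⁶ + 1.49×10⁻⁵ = 1.63×10⁻⁵ T.

B ≈ 16.3 μT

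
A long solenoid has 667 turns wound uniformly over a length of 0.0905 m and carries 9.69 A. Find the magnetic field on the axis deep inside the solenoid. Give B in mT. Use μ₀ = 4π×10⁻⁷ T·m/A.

B ≈ 89.7 mT

Inside a long solenoid, B = μ₀nI with n = 7370 turns/m.
B = 4π×10⁻⁷ × 7370 × 9.69 = 8.97×10⁻² T.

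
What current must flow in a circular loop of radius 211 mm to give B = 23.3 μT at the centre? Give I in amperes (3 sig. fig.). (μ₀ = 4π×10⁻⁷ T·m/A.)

At the centre of a circular loop B = μ₀I/(2R), so I = 2RB/μ₀.
With R = 0.211 m, I = 2 × 0.211 × 2.33×10⁻⁵ / (4π×10⁻⁷) = 7.82 A.

I ≈ 7.82 A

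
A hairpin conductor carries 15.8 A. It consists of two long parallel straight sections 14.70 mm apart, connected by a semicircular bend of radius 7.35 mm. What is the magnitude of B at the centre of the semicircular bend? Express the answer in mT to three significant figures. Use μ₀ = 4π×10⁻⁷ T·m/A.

The semicircular arc contributes B_arc = μ₀I·π/(4πR) = μ₀I/(4R) = 6.75×10⁻⁴ T.
Each semi-infinite lead is at perpendicular distance R = 0.00735 m from the centre, with the perpendicular foot at its near end, so it contributes μ₀I/(4πR); both point the same way, together 4.30×10⁻⁴ T.
Arc and leads all point the same direction: B = 6.75×10⁻⁴ + 4.30×10⁻⁴ = 1.11×10⁻³ T.

B ≈ 1.11 mT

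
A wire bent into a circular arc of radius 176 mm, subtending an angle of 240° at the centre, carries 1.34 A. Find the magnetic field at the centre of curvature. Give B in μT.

The Biot–Savart field of a circular arc at its centre is B = μ₀Iφ/(4πR), with φ = 4.189 rad.
B = (4π×10⁻⁷ × 1.34 × 4.189) / (4π × 0.176) = 3.19×10⁻⁶ T.

B ≈ 3.19 μT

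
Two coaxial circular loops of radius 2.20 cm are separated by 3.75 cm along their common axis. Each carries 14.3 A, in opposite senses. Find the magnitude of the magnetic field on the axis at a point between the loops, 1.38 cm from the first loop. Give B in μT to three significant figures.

B ≈ 120 μT

Each loop contributes B = μ₀IR²/[2(R²+z²)^(3/2)] on the axis, with z measured from that loop.
Loop 1 (z = 0.0138 m): B₁ = 2.48×10⁻⁴ T. Loop 2 (z = 0.0237 m): B₂ = 1.29×10⁻⁴ T.
The fields oppose: B = |B₁ − B₂| = 1.20×10⁻⁴ T.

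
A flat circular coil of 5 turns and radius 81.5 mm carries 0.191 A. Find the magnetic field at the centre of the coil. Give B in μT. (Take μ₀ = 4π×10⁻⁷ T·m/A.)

For an N-turn flat coil, B = Nμ₀I/(2R) with R = 0.0815 m.
B = 5 × 1.47×10⁻⁶ T = 7.36×10⁻⁶ T.

B ≈ 7.36 μT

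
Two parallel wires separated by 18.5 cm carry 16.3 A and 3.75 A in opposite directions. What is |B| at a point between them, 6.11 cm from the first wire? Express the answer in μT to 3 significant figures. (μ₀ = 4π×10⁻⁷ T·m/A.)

B ≈ 59.4 μT

Each long wire gives B = μ₀I/(2πd). Distances are d₁ = 0.0611 m and d₂ = 0.1239 m.
B₁ = 5.34×10⁻⁵ T, B₂ = 6.05×10⁻⁶ T.
Between antiparallel currents both contributions point the same way, so they add. B = B₁ + B₂ = 5.34×10⁻⁵ + 6.05×10⁻⁶ = 5.94×10⁻⁵ T.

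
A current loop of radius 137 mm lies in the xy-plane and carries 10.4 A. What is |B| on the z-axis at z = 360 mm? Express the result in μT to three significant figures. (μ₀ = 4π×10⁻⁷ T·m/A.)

On the axis of a circular loop, B = μ₀IR² / [2(R²+z²)^(3/2)].
R² + z² = (0.137)² + (0.36)² = 0.1484 m², and (R²+z²)^(3/2) = 5.71×10⁻² m³.
B = (4π×10⁻⁷ × 10.4 × 0.01877) / (2 × 5.71×10⁻²) = 2.15×10⁻⁶ T.

B ≈ 2.15 μT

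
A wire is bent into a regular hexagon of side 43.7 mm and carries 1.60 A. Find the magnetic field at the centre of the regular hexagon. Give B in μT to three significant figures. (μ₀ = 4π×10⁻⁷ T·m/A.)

B ≈ 25.4 μT

Each side is a finite straight segment at perpendicular distance d = a/(2 tan(π/6)) = 0.03785 m from the centre, with end-angles ±π/6.
One side contributes B₁ = (μ₀I/4πd)·2 sin(π/6) = 4.23×10⁻⁶ T.
All 6 sides add in the same direction: B = 6 × 4.23×10⁻⁶ = 2.54×10⁻⁵ T.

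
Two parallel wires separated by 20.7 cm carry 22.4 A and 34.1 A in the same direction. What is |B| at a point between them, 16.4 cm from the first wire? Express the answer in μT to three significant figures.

B ≈ 131 μT

Each long wire gives B = μ₀I/(2πd). Distances are d₁ = 0.164 m and d₂ = 0.043 m.
B₁ = 2.73×10⁻⁵ T, B₂ = 1.59×10⁻⁴ T.
Between parallel currents the two contributions point in opposite directions, so they subtract. B = |B₁ − B₂| = |2.73×10⁻⁵ − 1.59×10⁻⁴| = 1.31×10⁻⁴ T.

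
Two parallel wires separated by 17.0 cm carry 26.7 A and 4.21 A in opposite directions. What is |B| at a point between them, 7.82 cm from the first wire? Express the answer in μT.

B ≈ 77.5 μT

Each long wire gives B = μ₀I/(2πd). Distances are d₁ = 0.0782 m and d₂ = 0.0918 m.
B₁ = 6.83×10⁻⁵ T, B₂ = 9.17×10⁻⁶ T.
Between antiparallel currents both contributions point the same way, so they add. B = B₁ + B₂ = 6.83×10⁻⁵ + 9.17×10⁻⁶ = 7.75×10⁻⁵ T.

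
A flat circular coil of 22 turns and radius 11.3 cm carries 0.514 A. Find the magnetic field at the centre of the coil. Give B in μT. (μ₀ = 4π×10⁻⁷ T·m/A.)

For an N-turn flat coil, B = Nμ₀I/(2R) with R = 0.113 m.
B = 22 × 2.86×10⁻⁶ T = 6.29×10⁻⁵ T.

B ≈ 62.9 μT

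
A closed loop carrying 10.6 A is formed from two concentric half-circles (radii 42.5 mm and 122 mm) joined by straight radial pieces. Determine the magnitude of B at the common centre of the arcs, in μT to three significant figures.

B ≈ 51.1 μT

The radial connectors point toward the centre, so dl × r̂ = 0 and they contribute nothing.
Each semicircle gives μ₀I/(4R): inner arc 7.84×10⁻⁵ T, outer arc 2.73×10⁻⁵ T.
The two arcs carry current in opposite angular senses, so their fields oppose: B = |7.84×10⁻⁵ − 2.73×10⁻⁵| = 5.11×10⁻⁵ T.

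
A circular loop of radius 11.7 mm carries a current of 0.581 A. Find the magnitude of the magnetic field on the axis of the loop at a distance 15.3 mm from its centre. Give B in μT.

On the axis of a circular loop, B = μ₀IR² / [2(R²+z²)^(3/2)].
R² + z² = (0.0117)² + (0.0153)² = 0.000371 m², and (R²+z²)^(3/2) = 7.15×10⁻⁶ m³.
B = (4π×10⁻⁷ × 0.581 × 0.0001369) / (2 × 7.15×10⁻⁶) = 6.99×10⁻⁶ T.

B ≈ 6.99 μT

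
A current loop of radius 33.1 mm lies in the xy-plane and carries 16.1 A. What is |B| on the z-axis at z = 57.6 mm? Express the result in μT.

B ≈ 37.8 μT

On the axis of a circular loop, B = μ₀IR² / [2(R²+z²)^(3/2)].
R² + z² = (0.0331)² + (0.0576)² = 0.004413 m², and (R²+z²)^(3/2) = 2.93×10⁻⁴ m³.
B = (4π×10⁻⁷ × 16.1 × 0.001096) / (2 × 2.93×10⁻⁴) = 3.78×10⁻⁵ T.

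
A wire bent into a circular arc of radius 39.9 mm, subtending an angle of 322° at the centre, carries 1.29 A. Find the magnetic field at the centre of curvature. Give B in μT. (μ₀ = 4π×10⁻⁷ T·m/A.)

The Biot–Savart field of a circular arc at its centre is B = μ₀Iφ/(4πR), with φ = 5.62 rad.
B = (4π×10⁻⁷ × 1.29 × 5.62) / (4π × 0.0399) = 1.82×10⁻⁵ T.

B ≈ 18.2 μT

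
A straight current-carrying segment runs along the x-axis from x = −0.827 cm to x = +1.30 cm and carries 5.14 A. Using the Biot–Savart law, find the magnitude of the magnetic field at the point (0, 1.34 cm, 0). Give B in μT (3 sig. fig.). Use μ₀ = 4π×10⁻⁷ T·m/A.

B ≈ 46.9 μT

For a finite straight segment, B = (μ₀I/4πd)(sinθ₁ + sinθ₂), where θ₁, θ₂ are the angles from the perpendicular to each end.
The perpendicular distance is d = 0.0134 m; the end-offsets along the wire are a = 0.00827 m and b = 0.013 m.
sinθ₁ = 0.00827/√(0.00827²+0.0134²) = 0.5252; sinθ₂ = 0.013/√(0.013²+0.0134²) = 0.6963.
B = (4π×10⁻⁷ × 5.14) / (4π × 0.0134) × (0.5252 + 0.6963) = 4.69×10⁻⁵ T.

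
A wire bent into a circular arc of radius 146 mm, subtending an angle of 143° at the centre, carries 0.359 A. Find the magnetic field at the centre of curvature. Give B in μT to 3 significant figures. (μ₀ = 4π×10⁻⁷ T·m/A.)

The Biot–Savart field of a circular arc at its centre is B = μ₀Iφ/(4πR), with φ = 2.496 rad.
B = (4π×10⁻⁷ × 0.359 × 2.496) / (4π × 0.146) = 6.14×10⁻⁷ T.

B ≈ 0.614 μT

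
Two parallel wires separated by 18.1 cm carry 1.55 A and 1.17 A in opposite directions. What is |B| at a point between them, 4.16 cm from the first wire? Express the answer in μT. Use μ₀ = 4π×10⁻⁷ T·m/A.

Each long wire gives B = μ₀I/(2πd). Distances are d₁ = 0.0416 m and d₂ = 0.1394 m.
B₁ = 7.45×10⁻⁶ T, B₂ = 1.68×10⁻⁶ T.
Between antiparallel currents both contributions point the same way, so they add. B = B₁ + B₂ = 7.45×10⁻⁶ + 1.68×10⁻⁶ = 9.13×10⁻⁶ T.

B ≈ 9.13 μT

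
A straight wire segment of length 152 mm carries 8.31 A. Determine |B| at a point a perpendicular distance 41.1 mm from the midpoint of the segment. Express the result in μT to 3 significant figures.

For a finite straight segment, B = (μ₀I/4πd)(sinθ₁ + sinθ₂), where θ₁, θ₂ are the angles from the perpendicular to each end.
The perpendicular from the point meets the wire at its midpoint, so each end is L/2 = 0.076 m away along the wire.
sinθ₁ = 0.076/√(0.076²+0.0411²) = 0.8796; sinθ₂ = 0.076/√(0.076²+0.0411²) = 0.8796.
B = (4π×10⁻⁷ × 8.31) / (4π × 0.0411) × (0.8796 + 0.8796) = 3.56×10⁻⁵ T.

B ≈ 35.6 μT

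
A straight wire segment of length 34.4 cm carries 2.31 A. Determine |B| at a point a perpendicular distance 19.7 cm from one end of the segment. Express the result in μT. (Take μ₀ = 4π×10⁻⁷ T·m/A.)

For a finite straight segment, B = (μ₀I/4πd)(sinθ₁ + sinθ₂), where θ₁, θ₂ are the angles from the perpendicular to each end.
The perpendicular foot is at one end, so the two end-offsets along the wire are 0 and L = 0.344 m.
sinθ₁ = 0/√(0²+0.197²) = 0.0000; sinθ₂ = 0.344/√(0.344²+0.197²) = 0.8678.
B = (4π×10⁻⁷ × 2.31) / (4π × 0.197) × (0.0000 + 0.8678) = 1.02×10⁻⁶ T.

B ≈ 1.02 μT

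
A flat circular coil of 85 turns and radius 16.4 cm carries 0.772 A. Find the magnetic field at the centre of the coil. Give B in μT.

B ≈ 251 μT

For an N-turn flat coil, B = Nμ₀I/(2R) with R = 0.164 m.
B = 85 × 2.96×10⁻⁶ T = 2.51×10⁻⁴ T.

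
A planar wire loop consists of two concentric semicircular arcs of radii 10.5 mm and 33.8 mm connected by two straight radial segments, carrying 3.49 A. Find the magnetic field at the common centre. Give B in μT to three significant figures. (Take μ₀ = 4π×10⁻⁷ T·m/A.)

The radial connectors point toward the centre, so dl × r̂ = 0 and they contribute nothing.
Each semicircle gives μ₀I/(4R): inner arc 1.04×10⁻⁴ T, outer arc 3.24×10⁻⁵ T.
The two arcs carry current in opposite angular senses, so their fields oppose: B = |1.04×10⁻⁴ − 3.24×10⁻⁵| = 7.20×10⁻⁵ T.

B ≈ 72.0 μT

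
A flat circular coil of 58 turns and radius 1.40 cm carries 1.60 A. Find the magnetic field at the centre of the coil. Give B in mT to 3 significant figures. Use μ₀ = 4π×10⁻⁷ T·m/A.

For an N-turn flat coil, B = Nμ₀I/(2R) with R = 0.014 m.
B = 58 × 7.18×10⁻⁵ T = 4.16×10⁻³ T.

B ≈ 4.16 mT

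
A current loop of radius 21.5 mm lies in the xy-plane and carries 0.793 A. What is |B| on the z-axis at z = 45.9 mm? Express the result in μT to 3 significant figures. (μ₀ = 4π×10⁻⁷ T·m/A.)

On the axis of a circular loop, B = μ₀IR² / [2(R²+z²)^(3/2)].
R² + z² = (0.0215)² + (0.0459)² = 0.002569 m², and (R²+z²)^(3/2) = 1.30×10⁻⁴ m³.
B = (4π×10⁻⁷ × 0.793 × 0.0004623) / (2 × 1.30×10⁻⁴) = 1.77×10⁻⁶ T.

B ≈ 1.77 μT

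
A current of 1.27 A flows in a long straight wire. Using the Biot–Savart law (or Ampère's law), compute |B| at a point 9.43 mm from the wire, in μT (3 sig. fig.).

B ≈ 26.9 μT

For an infinitely long straight wire, B = μ₀I/(2πd).
B = (4π×10⁻⁷ × 1.27) / (2π × 0.00943) = 2.69×10⁻⁵ T.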